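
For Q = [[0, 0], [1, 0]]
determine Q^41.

Q is strictly triangular, hence nilpotent: Q^2 = 0, so Q^41 = 0.

[[0, 0], [0, 0]]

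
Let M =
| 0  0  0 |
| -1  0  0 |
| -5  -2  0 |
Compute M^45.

M is strictly triangular, hence nilpotent: M^3 = 0, so M^45 = 0.

[[0, 0, 0], [0, 0, 0], [0, 0, 0]]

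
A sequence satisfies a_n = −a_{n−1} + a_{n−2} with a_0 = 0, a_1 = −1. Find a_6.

With companion matrix B = [[−1, 1], [1, 0]], [a_n, a_{n−1}]ᵀ = B·[a_{n−1}, a_{n−2}]ᵀ, so [a_6, a_5]ᵀ = B⁵·[a_1, a_0]ᵀ.
B⁵ = [[−8, 5], [5, −3]], giving [a_6, a_5]ᵀ = [[8], [−5]].

8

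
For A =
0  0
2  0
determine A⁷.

[[0, 0], [0, 0]]

A is strictly triangular, hence nilpotent: A² = 0, so A⁷ = 0.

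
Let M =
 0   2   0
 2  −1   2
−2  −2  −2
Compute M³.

M² = [[4, −2, 4], [−6, 1, −6], [0, 2, 0]]
M³ = [[−12, 2, −12], [14, −1, 14], [4, −2, 4]]

[[−12, 2, −12], [14, −1, 14], [4, −2, 4]]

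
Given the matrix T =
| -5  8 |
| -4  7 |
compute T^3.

[[-29, 56], [-28, 55]]

tr T = 2 and det T = -3, so the characteristic polynomial is λ² − (2)λ + (-3) with roots -1 and 3.
Eigenvectors give P = [[2, -1], [1, -1]] with P⁻¹ = [[1, -1], [1, -2]], and T = P·diag(-1, 3)·P⁻¹.
Then T^3 = P·diag(-1, 27)·P⁻¹ = [[-2, -27], [-1, -27]] · [[1, -1], [1, -2]] = [[-29, 56], [-28, 55]].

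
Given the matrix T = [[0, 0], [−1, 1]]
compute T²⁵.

T² = T (a projection; rank 1, trace 1), so T²⁵ = T.

[[0, 0], [−1, 1]]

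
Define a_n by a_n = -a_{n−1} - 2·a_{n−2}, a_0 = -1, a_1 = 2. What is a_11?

With companion matrix Q = [[-1, -2], [1, 0]], [a_n, a_{n−1}]ᵀ = Q·[a_{n−1}, a_{n−2}]ᵀ, so [a_11, a_10]ᵀ = Q^10·[a_1, a_0]ᵀ.
Q^10 = [[23, -22], [11, 34]], giving [a_11, a_10]ᵀ = [[68], [-12]].

68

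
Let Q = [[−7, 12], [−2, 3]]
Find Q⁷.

tr Q = −4 and det Q = 3, so the characteristic polynomial is λ² − (−4)λ + (3) with roots −3 and −1.
Eigenvectors give P = [[3, −2], [1, −1]] with P⁻¹ = [[1, −2], [1, −3]], and Q = P·diag(−3, −1)·P⁻¹.
Then Q⁷ = P·diag(−2187, −1)·P⁻¹ = [[−6561, 2], [−2187, 1]] · [[1, −2], [1, −3]] = [[−6559, 13116], [−2186, 4371]].

[[−6559, 13116], [−2186, 4371]]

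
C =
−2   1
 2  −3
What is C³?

C² = [[6, −5], [−10, 11]]
C³ = [[−22, 21], [42, −43]]

[[−22, 21], [42, −43]]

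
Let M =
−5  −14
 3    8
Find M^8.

tr M = 3 and det M = 2, so the characteristic polynomial is λ² − (3)λ + (2) with roots 2 and 1.
Eigenvectors give P = [[−2, 7], [1, −3]] with P⁻¹ = [[3, 7], [1, 2]], and M = P·diag(2, 1)·P⁻¹.
Then M^8 = P·diag(256, 1)·P⁻¹ = [[−512, 7], [256, −3]] · [[3, 7], [1, 2]] = [[−1529, −3570], [765, 1786]].

[[−1529, −3570], [765, 1786]]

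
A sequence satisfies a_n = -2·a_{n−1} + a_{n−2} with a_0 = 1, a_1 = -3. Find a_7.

-577

With companion matrix C = [[-2, 1], [1, 0]], [a_n, a_{n−1}]ᵀ = C·[a_{n−1}, a_{n−2}]ᵀ, so [a_7, a_6]ᵀ = C⁶·[a_1, a_0]ᵀ.
C⁶ = [[169, -70], [-70, 29]], giving [a_7, a_6]ᵀ = [[-577], [239]].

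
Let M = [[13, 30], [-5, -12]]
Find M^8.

[[19171, 37830], [-6305, -12354]]

tr M = 1 and det M = -6, so the characteristic polynomial is λ² − (1)λ + (-6) with roots 3 and -2.
Eigenvectors give P = [[-3, -2], [1, 1]] with P⁻¹ = [[-1, -2], [1, 3]], and M = P·diag(3, -2)·P⁻¹.
Then M^8 = P·diag(6561, 256)·P⁻¹ = [[-19683, -512], [6561, 256]] · [[-1, -2], [1, 3]] = [[19171, 37830], [-6305, -12354]].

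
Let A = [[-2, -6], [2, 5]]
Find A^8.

tr A = 3 and det A = 2, so the characteristic polynomial is λ² − (3)λ + (2) with roots 1 and 2.
Eigenvectors give P = [[-2, -3], [1, 2]] with P⁻¹ = [[-2, -3], [1, 2]], and A = P·diag(1, 2)·P⁻¹.
Then A^8 = P·diag(1, 256)·P⁻¹ = [[-2, -768], [1, 512]] · [[-2, -3], [1, 2]] = [[-764, -1530], [510, 1021]].

[[-764, -1530], [510, 1021]]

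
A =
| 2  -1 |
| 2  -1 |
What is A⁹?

A² = A (a projection; rank 1, trace 1), so A⁹ = A.

[[2, -1], [2, -1]]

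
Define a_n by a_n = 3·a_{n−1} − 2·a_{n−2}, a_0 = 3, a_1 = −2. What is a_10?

−5112

With companion matrix B = [[3, −2], [1, 0]], [a_n, a_{n−1}]ᵀ = B·[a_{n−1}, a_{n−2}]ᵀ, so [a_10, a_9]ᵀ = B^9·[a_1, a_0]ᵀ.
B^9 = [[1023, −1022], [511, −510]], giving [a_10, a_9]ᵀ = [[−5112], [−2552]].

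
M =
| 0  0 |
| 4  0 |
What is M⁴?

[[0, 0], [0, 0]]

M is strictly triangular, hence nilpotent: M² = 0, so M⁴ = 0.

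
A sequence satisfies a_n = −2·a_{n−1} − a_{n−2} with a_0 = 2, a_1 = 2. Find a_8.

With companion matrix Q = [[−2, −1], [1, 0]], [a_n, a_{n−1}]ᵀ = Q·[a_{n−1}, a_{n−2}]ᵀ, so [a_8, a_7]ᵀ = Q⁷·[a_1, a_0]ᵀ.
Q⁷ = [[−8, −7], [7, 6]], giving [a_8, a_7]ᵀ = [[−30], [26]].

−30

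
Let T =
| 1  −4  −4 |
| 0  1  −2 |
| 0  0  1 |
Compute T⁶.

T = I + N where N = [[0, −4, −4], [0, 0, −2], [0, 0, 0]] is strictly upper-triangular, so N³ = 0.
(I + N)⁶ = I + 6·N + 15·N² = [[1, −24, 96], [0, 1, −12], [0, 0, 1]].

[[1, −24, 96], [0, 1, −12], [0, 0, 1]]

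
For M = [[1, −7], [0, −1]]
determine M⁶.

M² = I (check: tr M = 0 and det M = −1), so M⁶ = I since 6 is even.

[[1, 0], [0, 1]]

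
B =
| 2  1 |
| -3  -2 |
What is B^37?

[[2, 1], [-3, -2]]

B² = I (check: tr B = 0 and det B = -1), so B^37 = B since 37 is odd.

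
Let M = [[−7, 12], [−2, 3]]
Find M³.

tr M = −4 and det M = 3, so the characteristic polynomial is λ² − (−4)λ + (3) with roots −3 and −1.
Eigenvectors give P = [[3, 2], [1, 1]] with P⁻¹ = [[1, −2], [−1, 3]], and M = P·diag(−3, −1)·P⁻¹.
Then M³ = P·diag(−27, −1)·P⁻¹ = [[−81, −2], [−27, −1]] · [[1, −2], [−1, 3]] = [[−79, 156], [−26, 51]].

[[−79, 156], [−26, 51]]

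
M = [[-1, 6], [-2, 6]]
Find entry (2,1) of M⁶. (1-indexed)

-1330

tr M = 5 and det M = 6, so the characteristic polynomial is λ² − (5)λ + (6) with roots 2 and 3.
Eigenvectors give P = [[2, -3], [1, -2]] with P⁻¹ = [[2, -3], [1, -2]], and M = P·diag(2, 3)·P⁻¹.
Then M⁶ = P·diag(64, 729)·P⁻¹ = [[128, -2187], [64, -1458]] · [[2, -3], [1, -2]] = [[-1931, 3990], [-1330, 2724]].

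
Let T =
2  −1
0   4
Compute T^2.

[[4, −6], [0, 16]]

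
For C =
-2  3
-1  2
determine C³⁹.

[[-2, 3], [-1, 2]]

C² = I (check: tr C = 0 and det C = -1), so C³⁹ = C since 39 is odd.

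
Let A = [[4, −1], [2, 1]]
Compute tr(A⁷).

tr A = 5 and det A = 6, so the characteristic polynomial is λ² − (5)λ + (6) with roots 2 and 3.
Eigenvectors give P = [[1, 1], [2, 1]] with P⁻¹ = [[−1, 1], [2, −1]], and A = P·diag(2, 3)·P⁻¹.
Then A⁷ = P·diag(128, 2187)·P⁻¹ = [[128, 2187], [256, 2187]] · [[−1, 1], [2, −1]] = [[4246, −2059], [4118, −1931]].

2315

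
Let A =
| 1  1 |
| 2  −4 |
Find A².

[[3, −3], [−6, 18]]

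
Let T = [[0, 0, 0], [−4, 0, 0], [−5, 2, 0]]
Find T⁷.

[[0, 0, 0], [0, 0, 0], [0, 0, 0]]

T is strictly triangular, hence nilpotent: T³ = 0, so T⁷ = 0.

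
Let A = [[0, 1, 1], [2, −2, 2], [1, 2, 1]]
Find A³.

A² = [[3, 0, 3], [−2, 10, 0], [5, −1, 6]]
A³ = [[3, 9, 6], [20, −22, 18], [4, 19, 9]]

[[3, 9, 6], [20, −22, 18], [4, 19, 9]]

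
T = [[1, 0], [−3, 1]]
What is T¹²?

[[1, 0], [−36, 1]]

T = I + N where N = [[0, 0], [−3, 0]] is strictly lower-triangular, so N² = 0.
(I + N)¹² = I + 12·N = [[1, 0], [−36, 1]].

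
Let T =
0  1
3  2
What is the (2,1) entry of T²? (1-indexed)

6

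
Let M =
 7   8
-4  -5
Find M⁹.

tr M = 2 and det M = -3, so the characteristic polynomial is λ² − (2)λ + (-3) with roots -1 and 3.
Eigenvectors give P = [[-1, 2], [1, -1]] with P⁻¹ = [[1, 2], [1, 1]], and M = P·diag(-1, 3)·P⁻¹.
Then M⁹ = P·diag(-1, 19683)·P⁻¹ = [[1, 39366], [-1, -19683]] · [[1, 2], [1, 1]] = [[39367, 39368], [-19684, -19685]].

[[39367, 39368], [-19684, -19685]]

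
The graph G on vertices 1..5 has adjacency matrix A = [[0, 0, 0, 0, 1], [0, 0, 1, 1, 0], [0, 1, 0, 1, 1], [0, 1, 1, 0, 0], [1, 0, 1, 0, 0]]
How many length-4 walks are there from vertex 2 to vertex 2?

The number of length-4 walks from vertex 2 to vertex 2 is entry (2,2) of A⁴, where A is the adjacency matrix.
A² = [[1, 0, 1, 0, 0], [0, 2, 1, 1, 1], [1, 1, 3, 1, 0], [0, 1, 1, 2, 1], [0, 1, 0, 1, 2]]
A³ = [[0, 1, 0, 1, 2], [1, 2, 4, 3, 1], [0, 4, 2, 4, 4], [1, 3, 4, 2, 1], [2, 1, 4, 1, 0]]
A⁴ = [[2, 1, 4, 1, 0], [1, 7, 6, 6, 5], [4, 6, 12, 6, 2], [1, 6, 6, 7, 5], [0, 5, 2, 5, 6]]

7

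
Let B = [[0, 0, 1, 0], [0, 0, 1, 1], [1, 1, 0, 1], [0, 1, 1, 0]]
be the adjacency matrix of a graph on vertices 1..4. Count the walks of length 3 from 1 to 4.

The number of length-3 walks from vertex 1 to vertex 4 is entry (1,4) of B³, where B is the adjacency matrix.
B² = [[1, 1, 0, 1], [1, 2, 1, 1], [0, 1, 3, 1], [1, 1, 1, 2]]
B³ = [[0, 1, 3, 1], [1, 2, 4, 3], [3, 4, 2, 4], [1, 3, 4, 2]]

1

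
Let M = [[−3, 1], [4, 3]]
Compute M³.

[[−39, 13], [52, 39]]

M² = [[13, 0], [0, 13]]
M³ = [[−39, 13], [52, 39]]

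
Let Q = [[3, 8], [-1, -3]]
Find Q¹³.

Q² = I (check: tr Q = 0 and det Q = -1), so Q¹³ = Q since 13 is odd.

[[3, 8], [-1, -3]]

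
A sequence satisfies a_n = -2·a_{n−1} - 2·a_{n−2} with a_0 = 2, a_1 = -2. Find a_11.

With companion matrix T = [[-2, -2], [1, 0]], [a_n, a_{n−1}]ᵀ = T·[a_{n−1}, a_{n−2}]ᵀ, so [a_11, a_10]ᵀ = T¹⁰·[a_1, a_0]ᵀ.
T¹⁰ = [[32, 64], [-32, -32]], giving [a_11, a_10]ᵀ = [[64], [0]].

64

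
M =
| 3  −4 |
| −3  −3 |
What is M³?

[[63, −84], [−63, −63]]

M² = [[21, 0], [0, 21]]
M³ = [[63, −84], [−63, −63]]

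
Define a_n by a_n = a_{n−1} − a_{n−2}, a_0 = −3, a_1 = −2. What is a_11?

With companion matrix Q = [[1, −1], [1, 0]], [a_n, a_{n−1}]ᵀ = Q·[a_{n−1}, a_{n−2}]ᵀ, so [a_11, a_10]ᵀ = Q¹⁰·[a_1, a_0]ᵀ.
Q¹⁰ = [[−1, 1], [−1, 0]], giving [a_11, a_10]ᵀ = [[−1], [2]].

−1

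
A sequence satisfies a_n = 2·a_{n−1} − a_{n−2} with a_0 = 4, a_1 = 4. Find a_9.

4

With companion matrix C = [[2, −1], [1, 0]], [a_n, a_{n−1}]ᵀ = C·[a_{n−1}, a_{n−2}]ᵀ, so [a_9, a_8]ᵀ = C⁸·[a_1, a_0]ᵀ.
C⁸ = [[9, −8], [8, −7]], giving [a_9, a_8]ᵀ = [[4], [4]].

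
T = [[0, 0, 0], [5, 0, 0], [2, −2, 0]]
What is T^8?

[[0, 0, 0], [0, 0, 0], [0, 0, 0]]

T is strictly triangular, hence nilpotent: T^3 = 0, so T^8 = 0.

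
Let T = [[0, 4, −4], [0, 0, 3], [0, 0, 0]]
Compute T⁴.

T is strictly triangular, hence nilpotent: T³ = 0, so T⁴ = 0.

[[0, 0, 0], [0, 0, 0], [0, 0, 0]]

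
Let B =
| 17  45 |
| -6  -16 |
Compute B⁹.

[[3077, 7695], [-1026, -2566]]

tr B = 1 and det B = -2, so the characteristic polynomial is λ² − (1)λ + (-2) with roots -1 and 2.
Eigenvectors give P = [[-5, 3], [2, -1]] with P⁻¹ = [[1, 3], [2, 5]], and B = P·diag(-1, 2)·P⁻¹.
Then B⁹ = P·diag(-1, 512)·P⁻¹ = [[5, 1536], [-2, -512]] · [[1, 3], [2, 5]] = [[3077, 7695], [-1026, -2566]].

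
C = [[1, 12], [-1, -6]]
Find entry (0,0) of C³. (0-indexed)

tr C = -5 and det C = 6, so the characteristic polynomial is λ² − (-5)λ + (6) with roots -3 and -2.
Eigenvectors give P = [[-3, 4], [1, -1]] with P⁻¹ = [[1, 4], [1, 3]], and C = P·diag(-3, -2)·P⁻¹.
Then C³ = P·diag(-27, -8)·P⁻¹ = [[81, -32], [-27, 8]] · [[1, 4], [1, 3]] = [[49, 228], [-19, -84]].

49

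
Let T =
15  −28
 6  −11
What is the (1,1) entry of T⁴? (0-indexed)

−479

tr T = 4 and det T = 3, so the characteristic polynomial is λ² − (4)λ + (3) with roots 1 and 3.
Eigenvectors give P = [[2, 7], [1, 3]] with P⁻¹ = [[−3, 7], [1, −2]], and T = P·diag(1, 3)·P⁻¹.
Then T⁴ = P·diag(1, 81)·P⁻¹ = [[2, 567], [1, 243]] · [[−3, 7], [1, −2]] = [[561, −1120], [240, −479]].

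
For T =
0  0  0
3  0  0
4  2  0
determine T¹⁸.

[[0, 0, 0], [0, 0, 0], [0, 0, 0]]

T is strictly triangular, hence nilpotent: T³ = 0, so T¹⁸ = 0.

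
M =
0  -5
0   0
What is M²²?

[[0, 0], [0, 0]]

M is strictly triangular, hence nilpotent: M² = 0, so M²² = 0.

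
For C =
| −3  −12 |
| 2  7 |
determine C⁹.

tr C = 4 and det C = 3, so the characteristic polynomial is λ² − (4)λ + (3) with roots 1 and 3.
Eigenvectors give P = [[3, −2], [−1, 1]] with P⁻¹ = [[1, 2], [1, 3]], and C = P·diag(1, 3)·P⁻¹.
Then C⁹ = P·diag(1, 19683)·P⁻¹ = [[3, −39366], [−1, 19683]] · [[1, 2], [1, 3]] = [[−39363, −118092], [19682, 59047]].

[[−39363, −118092], [19682, 59047]]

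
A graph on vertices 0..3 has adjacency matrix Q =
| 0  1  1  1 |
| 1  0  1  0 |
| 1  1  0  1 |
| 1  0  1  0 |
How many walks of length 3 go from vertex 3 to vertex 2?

5

The number of length-3 walks from vertex 3 to vertex 2 is entry (3,2) of Q³, where Q is the adjacency matrix.
Q² = [[3, 1, 2, 1], [1, 2, 1, 2], [2, 1, 3, 1], [1, 2, 1, 2]]
Q³ = [[4, 5, 5, 5], [5, 2, 5, 2], [5, 5, 4, 5], [5, 2, 5, 2]]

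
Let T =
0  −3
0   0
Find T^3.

[[0, 0], [0, 0]]

T is strictly triangular, hence nilpotent: T^2 = 0, so T^3 = 0.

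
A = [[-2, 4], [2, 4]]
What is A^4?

A^2 = [[12, 8], [4, 24]]
A^3 = [[-8, 80], [40, 112]]
A^4 = [[176, 288], [144, 608]]

[[176, 288], [144, 608]]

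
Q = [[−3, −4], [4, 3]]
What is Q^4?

[[49, 0], [0, 49]]

Q^2 = [[−7, 0], [0, −7]]
Q^3 = [[21, 28], [−28, −21]]
Q^4 = [[49, 0], [0, 49]]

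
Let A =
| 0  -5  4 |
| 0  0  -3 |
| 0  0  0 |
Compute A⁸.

[[0, 0, 0], [0, 0, 0], [0, 0, 0]]

A is strictly triangular, hence nilpotent: A³ = 0, so A⁸ = 0.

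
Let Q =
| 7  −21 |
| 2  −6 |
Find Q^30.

[[7, −21], [2, −6]]

Q² = Q (a projection; rank 1, trace 1), so Q^30 = Q.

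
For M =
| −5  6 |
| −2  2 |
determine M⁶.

tr M = −3 and det M = 2, so the characteristic polynomial is λ² − (−3)λ + (2) with roots −1 and −2.
Eigenvectors give P = [[−3, 2], [−2, 1]] with P⁻¹ = [[1, −2], [2, −3]], and M = P·diag(−1, −2)·P⁻¹.
Then M⁶ = P·diag(1, 64)·P⁻¹ = [[−3, 128], [−2, 64]] · [[1, −2], [2, −3]] = [[253, −378], [126, −188]].

[[253, −378], [126, −188]]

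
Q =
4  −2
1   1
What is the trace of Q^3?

tr Q = 5 and det Q = 6, so the characteristic polynomial is λ² − (5)λ + (6) with roots 2 and 3.
Eigenvectors give P = [[−1, −2], [−1, −1]] with P⁻¹ = [[1, −2], [−1, 1]], and Q = P·diag(2, 3)·P⁻¹.
Then Q^3 = P·diag(8, 27)·P⁻¹ = [[−8, −54], [−8, −27]] · [[1, −2], [−1, 1]] = [[46, −38], [19, −11]].

35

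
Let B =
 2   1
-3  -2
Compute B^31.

B² = I (check: tr B = 0 and det B = -1), so B^31 = B since 31 is odd.

[[2, 1], [-3, -2]]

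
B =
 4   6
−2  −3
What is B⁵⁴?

B² = B (a projection; rank 1, trace 1), so B⁵⁴ = B.

[[4, 6], [−2, −3]]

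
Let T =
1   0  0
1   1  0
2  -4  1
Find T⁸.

[[1, 0, 0], [8, 1, 0], [-96, -32, 1]]

T = I + N where N = [[0, 0, 0], [1, 0, 0], [2, -4, 0]] is strictly lower-triangular, so N³ = 0.
(I + N)⁸ = I + 8·N + 28·N² = [[1, 0, 0], [8, 1, 0], [-96, -32, 1]].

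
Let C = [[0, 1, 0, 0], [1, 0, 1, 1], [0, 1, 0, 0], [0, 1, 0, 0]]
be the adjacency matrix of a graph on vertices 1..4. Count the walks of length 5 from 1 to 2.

The number of length-5 walks from vertex 1 to vertex 2 is entry (1,2) of C^5, where C is the adjacency matrix.
C^2 = [[1, 0, 1, 1], [0, 3, 0, 0], [1, 0, 1, 1], [1, 0, 1, 1]]
C^3 = [[0, 3, 0, 0], [3, 0, 3, 3], [0, 3, 0, 0], [0, 3, 0, 0]]
C^4 = [[3, 0, 3, 3], [0, 9, 0, 0], [3, 0, 3, 3], [3, 0, 3, 3]]
C^5 = [[0, 9, 0, 0], [9, 0, 9, 9], [0, 9, 0, 0], [0, 9, 0, 0]]

9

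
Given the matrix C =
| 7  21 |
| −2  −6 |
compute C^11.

C² = C (a projection; rank 1, trace 1), so C^11 = C.

[[7, 21], [−2, −6]]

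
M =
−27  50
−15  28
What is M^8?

tr M = 1 and det M = −6, so the characteristic polynomial is λ² − (1)λ + (−6) with roots −2 and 3.
Eigenvectors give P = [[2, −5], [1, −3]] with P⁻¹ = [[3, −5], [1, −2]], and M = P·diag(−2, 3)·P⁻¹.
Then M^8 = P·diag(256, 6561)·P⁻¹ = [[512, −32805], [256, −19683]] · [[3, −5], [1, −2]] = [[−31269, 63050], [−18915, 38086]].

[[−31269, 63050], [−18915, 38086]]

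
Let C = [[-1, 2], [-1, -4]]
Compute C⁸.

tr C = -5 and det C = 6, so the characteristic polynomial is λ² − (-5)λ + (6) with roots -2 and -3.
Eigenvectors give P = [[-2, -1], [1, 1]] with P⁻¹ = [[-1, -1], [1, 2]], and C = P·diag(-2, -3)·P⁻¹.
Then C⁸ = P·diag(256, 6561)·P⁻¹ = [[-512, -6561], [256, 6561]] · [[-1, -1], [1, 2]] = [[-6049, -12610], [6305, 12866]].

[[-6049, -12610], [6305, 12866]]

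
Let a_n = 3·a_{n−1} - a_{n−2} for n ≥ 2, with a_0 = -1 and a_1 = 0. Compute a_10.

2584

With companion matrix B = [[3, -1], [1, 0]], [a_n, a_{n−1}]ᵀ = B·[a_{n−1}, a_{n−2}]ᵀ, so [a_10, a_9]ᵀ = B⁹·[a_1, a_0]ᵀ.
B⁹ = [[6765, -2584], [2584, -987]], giving [a_10, a_9]ᵀ = [[2584], [987]].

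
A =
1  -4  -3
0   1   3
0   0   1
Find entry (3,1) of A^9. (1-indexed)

A = I + N where N = [[0, -4, -3], [0, 0, 3], [0, 0, 0]] is strictly upper-triangular, so N^3 = 0.
(I + N)^9 = I + 9·N + 36·N^2 = [[1, -36, -459], [0, 1, 27], [0, 0, 1]].

0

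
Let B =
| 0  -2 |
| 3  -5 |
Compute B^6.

[[-1266, 1330], [-1995, 2059]]

tr B = -5 and det B = 6, so the characteristic polynomial is λ² − (-5)λ + (6) with roots -3 and -2.
Eigenvectors give P = [[-2, 1], [-3, 1]] with P⁻¹ = [[1, -1], [3, -2]], and B = P·diag(-3, -2)·P⁻¹.
Then B^6 = P·diag(729, 64)·P⁻¹ = [[-1458, 64], [-2187, 64]] · [[1, -1], [3, -2]] = [[-1266, 1330], [-1995, 2059]].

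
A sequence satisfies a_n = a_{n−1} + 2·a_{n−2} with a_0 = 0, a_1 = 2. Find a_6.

With companion matrix B = [[1, 2], [1, 0]], [a_n, a_{n−1}]ᵀ = B·[a_{n−1}, a_{n−2}]ᵀ, so [a_6, a_5]ᵀ = B^5·[a_1, a_0]ᵀ.
B^5 = [[21, 22], [11, 10]], giving [a_6, a_5]ᵀ = [[42], [22]].

42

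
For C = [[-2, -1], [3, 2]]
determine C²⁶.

C² = I (check: tr C = 0 and det C = -1), so C²⁶ = I since 26 is even.

[[1, 0], [0, 1]]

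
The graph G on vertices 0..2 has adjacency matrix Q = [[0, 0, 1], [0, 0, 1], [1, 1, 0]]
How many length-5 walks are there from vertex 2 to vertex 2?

The number of length-5 walks from vertex 2 to vertex 2 is entry (2,2) of Q⁵, where Q is the adjacency matrix.
Q² = [[1, 1, 0], [1, 1, 0], [0, 0, 2]]
Q³ = [[0, 0, 2], [0, 0, 2], [2, 2, 0]]
Q⁴ = [[2, 2, 0], [2, 2, 0], [0, 0, 4]]
Q⁵ = [[0, 0, 4], [0, 0, 4], [4, 4, 0]]

0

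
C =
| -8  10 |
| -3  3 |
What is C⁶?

[[4054, -6650], [1995, -3261]]

tr C = -5 and det C = 6, so the characteristic polynomial is λ² − (-5)λ + (6) with roots -2 and -3.
Eigenvectors give P = [[-5, 2], [-3, 1]] with P⁻¹ = [[1, -2], [3, -5]], and C = P·diag(-2, -3)·P⁻¹.
Then C⁶ = P·diag(64, 729)·P⁻¹ = [[-320, 1458], [-192, 729]] · [[1, -2], [3, -5]] = [[4054, -6650], [1995, -3261]].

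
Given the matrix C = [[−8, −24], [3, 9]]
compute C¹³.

C² = C (a projection; rank 1, trace 1), so C¹³ = C.

[[−8, −24], [3, 9]]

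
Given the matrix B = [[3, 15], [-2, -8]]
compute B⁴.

tr B = -5 and det B = 6, so the characteristic polynomial is λ² − (-5)λ + (6) with roots -2 and -3.
Eigenvectors give P = [[-3, -5], [1, 2]] with P⁻¹ = [[-2, -5], [1, 3]], and B = P·diag(-2, -3)·P⁻¹.
Then B⁴ = P·diag(16, 81)·P⁻¹ = [[-48, -405], [16, 162]] · [[-2, -5], [1, 3]] = [[-309, -975], [130, 406]].

[[-309, -975], [130, 406]]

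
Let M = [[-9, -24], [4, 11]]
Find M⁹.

tr M = 2 and det M = -3, so the characteristic polynomial is λ² − (2)λ + (-3) with roots -1 and 3.
Eigenvectors give P = [[3, 2], [-1, -1]] with P⁻¹ = [[1, 2], [-1, -3]], and M = P·diag(-1, 3)·P⁻¹.
Then M⁹ = P·diag(-1, 19683)·P⁻¹ = [[-3, 39366], [1, -19683]] · [[1, 2], [-1, -3]] = [[-39369, -118104], [19684, 59051]].

[[-39369, -118104], [19684, 59051]]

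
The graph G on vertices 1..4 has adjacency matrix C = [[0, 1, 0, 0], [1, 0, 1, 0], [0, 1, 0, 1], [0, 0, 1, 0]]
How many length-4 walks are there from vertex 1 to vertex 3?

The number of length-4 walks from vertex 1 to vertex 3 is entry (1,3) of C⁴, where C is the adjacency matrix.
C² = [[1, 0, 1, 0], [0, 2, 0, 1], [1, 0, 2, 0], [0, 1, 0, 1]]
C³ = [[0, 2, 0, 1], [2, 0, 3, 0], [0, 3, 0, 2], [1, 0, 2, 0]]
C⁴ = [[2, 0, 3, 0], [0, 5, 0, 3], [3, 0, 5, 0], [0, 3, 0, 2]]

3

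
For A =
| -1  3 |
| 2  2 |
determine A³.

[[-1, 27], [18, 26]]

A² = [[7, 3], [2, 10]]
A³ = [[-1, 27], [18, 26]]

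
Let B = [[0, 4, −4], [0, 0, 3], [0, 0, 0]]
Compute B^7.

[[0, 0, 0], [0, 0, 0], [0, 0, 0]]

B is strictly triangular, hence nilpotent: B^3 = 0, so B^7 = 0.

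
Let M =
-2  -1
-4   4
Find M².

[[8, -2], [-8, 20]]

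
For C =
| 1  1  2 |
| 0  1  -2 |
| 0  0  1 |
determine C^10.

C = I + N where N = [[0, 1, 2], [0, 0, -2], [0, 0, 0]] is strictly upper-triangular, so N^3 = 0.
(I + N)^10 = I + 10·N + 45·N^2 = [[1, 10, -70], [0, 1, -20], [0, 0, 1]].

[[1, 10, -70], [0, 1, -20], [0, 0, 1]]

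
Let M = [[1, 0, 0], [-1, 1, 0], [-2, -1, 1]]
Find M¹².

M = I + N where N = [[0, 0, 0], [-1, 0, 0], [-2, -1, 0]] is strictly lower-triangular, so N³ = 0.
(I + N)¹² = I + 12·N + 66·N² = [[1, 0, 0], [-12, 1, 0], [42, -12, 1]].

[[1, 0, 0], [-12, 1, 0], [42, -12, 1]]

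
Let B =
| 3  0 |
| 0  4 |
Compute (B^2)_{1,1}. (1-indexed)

9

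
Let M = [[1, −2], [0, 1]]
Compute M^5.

[[1, −10], [0, 1]]

M = I + N where N = [[0, −2], [0, 0]] is strictly upper-triangular, so N^2 = 0.
(I + N)^5 = I + 5·N = [[1, −10], [0, 1]].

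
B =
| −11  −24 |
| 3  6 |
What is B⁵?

tr B = −5 and det B = 6, so the characteristic polynomial is λ² − (−5)λ + (6) with roots −3 and −2.
Eigenvectors give P = [[−3, −8], [1, 3]] with P⁻¹ = [[−3, −8], [1, 3]], and B = P·diag(−3, −2)·P⁻¹.
Then B⁵ = P·diag(−243, −32)·P⁻¹ = [[729, 256], [−243, −96]] · [[−3, −8], [1, 3]] = [[−1931, −5064], [633, 1656]].

[[−1931, −5064], [633, 1656]]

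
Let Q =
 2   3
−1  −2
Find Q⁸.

[[1, 0], [0, 1]]

Q² = I (check: tr Q = 0 and det Q = −1), so Q⁸ = I since 8 is even.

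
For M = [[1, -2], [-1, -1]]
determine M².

[[3, 0], [0, 3]]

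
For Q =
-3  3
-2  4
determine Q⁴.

[[3, 39], [-26, 94]]

Q² = [[3, 3], [-2, 10]]
Q³ = [[-15, 21], [-14, 34]]
Q⁴ = [[3, 39], [-26, 94]]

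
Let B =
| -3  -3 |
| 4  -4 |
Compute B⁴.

[[-579, 21], [-28, -572]]

B² = [[-3, 21], [-28, 4]]
B³ = [[93, -75], [100, 68]]
B⁴ = [[-579, 21], [-28, -572]]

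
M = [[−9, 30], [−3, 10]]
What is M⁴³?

[[−9, 30], [−3, 10]]

M² = M (a projection; rank 1, trace 1), so M⁴³ = M.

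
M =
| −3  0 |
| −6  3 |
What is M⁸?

[[6561, 0], [0, 6561]]

tr M = 0 and det M = −9, so the characteristic polynomial is λ² − (0)λ + (−9) with roots −3 and 3.
Eigenvectors give P = [[−1, 0], [−1, 1]] with P⁻¹ = [[−1, 0], [−1, 1]], and M = P·diag(−3, 3)·P⁻¹.
Then M⁸ = P·diag(6561, 6561)·P⁻¹ = [[−6561, 0], [−6561, 6561]] · [[−1, 0], [−1, 1]] = [[6561, 0], [0, 6561]].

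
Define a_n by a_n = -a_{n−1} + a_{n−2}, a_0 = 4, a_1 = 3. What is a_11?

47

With companion matrix B = [[-1, 1], [1, 0]], [a_n, a_{n−1}]ᵀ = B·[a_{n−1}, a_{n−2}]ᵀ, so [a_11, a_10]ᵀ = B^10·[a_1, a_0]ᵀ.
B^10 = [[89, -55], [-55, 34]], giving [a_11, a_10]ᵀ = [[47], [-29]].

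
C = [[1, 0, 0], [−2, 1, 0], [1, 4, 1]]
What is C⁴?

[[1, 0, 0], [−8, 1, 0], [−44, 16, 1]]

C = I + N where N = [[0, 0, 0], [−2, 0, 0], [1, 4, 0]] is strictly lower-triangular, so N³ = 0.
(I + N)⁴ = I + 4·N + 6·N² = [[1, 0, 0], [−8, 1, 0], [−44, 16, 1]].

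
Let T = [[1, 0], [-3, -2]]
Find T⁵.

tr T = -1 and det T = -2, so the characteristic polynomial is λ² − (-1)λ + (-2) with roots 1 and -2.
Eigenvectors give P = [[-1, 0], [1, 1]] with P⁻¹ = [[-1, 0], [1, 1]], and T = P·diag(1, -2)·P⁻¹.
Then T⁵ = P·diag(1, -32)·P⁻¹ = [[-1, 0], [1, -32]] · [[-1, 0], [1, 1]] = [[1, 0], [-33, -32]].

[[1, 0], [-33, -32]]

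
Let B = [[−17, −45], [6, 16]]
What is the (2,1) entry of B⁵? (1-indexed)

66

tr B = −1 and det B = −2, so the characteristic polynomial is λ² − (−1)λ + (−2) with roots −2 and 1.
Eigenvectors give P = [[3, 5], [−1, −2]] with P⁻¹ = [[2, 5], [−1, −3]], and B = P·diag(−2, 1)·P⁻¹.
Then B⁵ = P·diag(−32, 1)·P⁻¹ = [[−96, 5], [32, −2]] · [[2, 5], [−1, −3]] = [[−197, −495], [66, 166]].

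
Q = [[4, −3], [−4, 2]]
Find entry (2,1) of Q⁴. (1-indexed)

Q² = [[28, −18], [−24, 16]]
Q³ = [[184, −120], [−160, 104]]
Q⁴ = [[1216, −792], [−1056, 688]]

−1056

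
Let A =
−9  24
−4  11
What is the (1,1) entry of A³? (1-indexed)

tr A = 2 and det A = −3, so the characteristic polynomial is λ² − (2)λ + (−3) with roots −1 and 3.
Eigenvectors give P = [[3, −2], [1, −1]] with P⁻¹ = [[1, −2], [1, −3]], and A = P·diag(−1, 3)·P⁻¹.
Then A³ = P·diag(−1, 27)·P⁻¹ = [[−3, −54], [−1, −27]] · [[1, −2], [1, −3]] = [[−57, 168], [−28, 83]].

−57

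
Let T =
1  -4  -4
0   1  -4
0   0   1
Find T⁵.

T = I + N where N = [[0, -4, -4], [0, 0, -4], [0, 0, 0]] is strictly upper-triangular, so N³ = 0.
(I + N)⁵ = I + 5·N + 10·N² = [[1, -20, 140], [0, 1, -20], [0, 0, 1]].

[[1, -20, 140], [0, 1, -20], [0, 0, 1]]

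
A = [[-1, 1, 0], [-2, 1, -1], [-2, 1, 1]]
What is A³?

A² = [[-1, 0, -1], [2, -2, -2], [-2, 0, 0]]
A³ = [[3, -2, -1], [6, -2, 0], [2, -2, 0]]

[[3, -2, -1], [6, -2, 0], [2, -2, 0]]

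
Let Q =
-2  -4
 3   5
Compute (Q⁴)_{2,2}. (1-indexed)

tr Q = 3 and det Q = 2, so the characteristic polynomial is λ² − (3)λ + (2) with roots 2 and 1.
Eigenvectors give P = [[1, 4], [-1, -3]] with P⁻¹ = [[-3, -4], [1, 1]], and Q = P·diag(2, 1)·P⁻¹.
Then Q⁴ = P·diag(16, 1)·P⁻¹ = [[16, 4], [-16, -3]] · [[-3, -4], [1, 1]] = [[-44, -60], [45, 61]].

61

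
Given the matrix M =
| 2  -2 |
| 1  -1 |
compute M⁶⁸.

[[2, -2], [1, -1]]

M² = M (a projection; rank 1, trace 1), so M⁶⁸ = M.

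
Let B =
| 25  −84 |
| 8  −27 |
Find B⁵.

tr B = −2 and det B = −3, so the characteristic polynomial is λ² − (−2)λ + (−3) with roots 1 and −3.
Eigenvectors give P = [[−7, 3], [−2, 1]] with P⁻¹ = [[−1, 3], [−2, 7]], and B = P·diag(1, −3)·P⁻¹.
Then B⁵ = P·diag(1, −243)·P⁻¹ = [[−7, −729], [−2, −243]] · [[−1, 3], [−2, 7]] = [[1465, −5124], [488, −1707]].

[[1465, −5124], [488, −1707]]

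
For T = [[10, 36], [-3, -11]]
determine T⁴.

tr T = -1 and det T = -2, so the characteristic polynomial is λ² − (-1)λ + (-2) with roots 1 and -2.
Eigenvectors give P = [[4, -3], [-1, 1]] with P⁻¹ = [[1, 3], [1, 4]], and T = P·diag(1, -2)·P⁻¹.
Then T⁴ = P·diag(1, 16)·P⁻¹ = [[4, -48], [-1, 16]] · [[1, 3], [1, 4]] = [[-44, -180], [15, 61]].

[[-44, -180], [15, 61]]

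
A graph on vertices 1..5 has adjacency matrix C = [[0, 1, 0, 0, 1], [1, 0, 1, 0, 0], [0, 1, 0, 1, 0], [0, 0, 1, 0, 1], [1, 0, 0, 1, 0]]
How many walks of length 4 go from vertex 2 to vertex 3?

The number of length-4 walks from vertex 2 to vertex 3 is entry (2,3) of C⁴, where C is the adjacency matrix.
C² = [[2, 0, 1, 1, 0], [0, 2, 0, 1, 1], [1, 0, 2, 0, 1], [1, 1, 0, 2, 0], [0, 1, 1, 0, 2]]
C³ = [[0, 3, 1, 1, 3], [3, 0, 3, 1, 1], [1, 3, 0, 3, 1], [1, 1, 3, 0, 3], [3, 1, 1, 3, 0]]
C⁴ = [[6, 1, 4, 4, 1], [1, 6, 1, 4, 4], [4, 1, 6, 1, 4], [4, 4, 1, 6, 1], [1, 4, 4, 1, 6]]

1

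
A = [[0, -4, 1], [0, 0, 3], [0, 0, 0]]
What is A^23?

A is strictly triangular, hence nilpotent: A^3 = 0, so A^23 = 0.

[[0, 0, 0], [0, 0, 0], [0, 0, 0]]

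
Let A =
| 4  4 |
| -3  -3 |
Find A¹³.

A² = A (a projection; rank 1, trace 1), so A¹³ = A.

[[4, 4], [-3, -3]]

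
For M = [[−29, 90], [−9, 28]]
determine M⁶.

tr M = −1 and det M = −2, so the characteristic polynomial is λ² − (−1)λ + (−2) with roots 1 and −2.
Eigenvectors give P = [[3, 10], [1, 3]] with P⁻¹ = [[−3, 10], [1, −3]], and M = P·diag(1, −2)·P⁻¹.
Then M⁶ = P·diag(1, 64)·P⁻¹ = [[3, 640], [1, 192]] · [[−3, 10], [1, −3]] = [[631, −1890], [189, −566]].

[[631, −1890], [189, −566]]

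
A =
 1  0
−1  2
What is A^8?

tr A = 3 and det A = 2, so the characteristic polynomial is λ² − (3)λ + (2) with roots 2 and 1.
Eigenvectors give P = [[0, −1], [−1, −1]] with P⁻¹ = [[1, −1], [−1, 0]], and A = P·diag(2, 1)·P⁻¹.
Then A^8 = P·diag(256, 1)·P⁻¹ = [[0, −1], [−256, −1]] · [[1, −1], [−1, 0]] = [[1, 0], [−255, 256]].

[[1, 0], [−255, 256]]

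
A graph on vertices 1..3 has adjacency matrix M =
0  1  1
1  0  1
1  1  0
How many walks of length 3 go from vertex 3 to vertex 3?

The number of length-3 walks from vertex 3 to vertex 3 is entry (3,3) of M³, where M is the adjacency matrix.
M² = [[2, 1, 1], [1, 2, 1], [1, 1, 2]]
M³ = [[2, 3, 3], [3, 2, 3], [3, 3, 2]]

2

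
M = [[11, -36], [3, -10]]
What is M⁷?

tr M = 1 and det M = -2, so the characteristic polynomial is λ² − (1)λ + (-2) with roots -1 and 2.
Eigenvectors give P = [[-3, 4], [-1, 1]] with P⁻¹ = [[1, -4], [1, -3]], and M = P·diag(-1, 2)·P⁻¹.
Then M⁷ = P·diag(-1, 128)·P⁻¹ = [[3, 512], [1, 128]] · [[1, -4], [1, -3]] = [[515, -1548], [129, -388]].

[[515, -1548], [129, -388]]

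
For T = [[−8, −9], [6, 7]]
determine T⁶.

tr T = −1 and det T = −2, so the characteristic polynomial is λ² − (−1)λ + (−2) with roots 1 and −2.
Eigenvectors give P = [[−1, −3], [1, 2]] with P⁻¹ = [[2, 3], [−1, −1]], and T = P·diag(1, −2)·P⁻¹.
Then T⁶ = P·diag(1, 64)·P⁻¹ = [[−1, −192], [1, 128]] · [[2, 3], [−1, −1]] = [[190, 189], [−126, −125]].

[[190, 189], [−126, −125]]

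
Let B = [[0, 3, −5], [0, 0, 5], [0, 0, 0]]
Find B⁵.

[[0, 0, 0], [0, 0, 0], [0, 0, 0]]

B is strictly triangular, hence nilpotent: B³ = 0, so B⁵ = 0.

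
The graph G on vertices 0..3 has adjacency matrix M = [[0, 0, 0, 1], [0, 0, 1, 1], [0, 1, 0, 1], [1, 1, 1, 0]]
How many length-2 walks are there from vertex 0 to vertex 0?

The number of length-2 walks from vertex 0 to vertex 0 is entry (0,0) of M², where M is the adjacency matrix.
M² = [[1, 1, 1, 0], [1, 2, 1, 1], [1, 1, 2, 1], [0, 1, 1, 3]]

1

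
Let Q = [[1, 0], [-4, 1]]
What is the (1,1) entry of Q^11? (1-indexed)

1

Q = I + N where N = [[0, 0], [-4, 0]] is strictly lower-triangular, so N^2 = 0.
(I + N)^11 = I + 11·N = [[1, 0], [-44, 1]].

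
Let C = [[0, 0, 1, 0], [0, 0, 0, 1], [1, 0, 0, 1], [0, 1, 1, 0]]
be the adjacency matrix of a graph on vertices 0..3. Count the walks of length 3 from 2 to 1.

0

The number of length-3 walks from vertex 2 to vertex 1 is entry (2,1) of C^3, where C is the adjacency matrix.
C^2 = [[1, 0, 0, 1], [0, 1, 1, 0], [0, 1, 2, 0], [1, 0, 0, 2]]
C^3 = [[0, 1, 2, 0], [1, 0, 0, 2], [2, 0, 0, 3], [0, 2, 3, 0]]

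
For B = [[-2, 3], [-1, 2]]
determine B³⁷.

B² = I (check: tr B = 0 and det B = -1), so B³⁷ = B since 37 is odd.

[[-2, 3], [-1, 2]]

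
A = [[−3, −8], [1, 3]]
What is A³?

[[−3, −8], [1, 3]]

A² = I (check: tr A = 0 and det A = −1), so A³ = A since 3 is odd.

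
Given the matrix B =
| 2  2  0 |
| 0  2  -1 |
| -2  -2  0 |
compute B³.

B² = [[4, 8, -2], [2, 6, -2], [-4, -8, 2]]
B³ = [[12, 28, -8], [8, 20, -6], [-12, -28, 8]]

[[12, 28, -8], [8, 20, -6], [-12, -28, 8]]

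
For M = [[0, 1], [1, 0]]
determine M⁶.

M² = I (check: tr M = 0 and det M = -1), so M⁶ = I since 6 is even.

[[1, 0], [0, 1]]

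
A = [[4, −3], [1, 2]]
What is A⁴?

A² = [[13, −18], [6, 1]]
A³ = [[34, −75], [25, −16]]
A⁴ = [[61, −252], [84, −107]]

[[61, −252], [84, −107]]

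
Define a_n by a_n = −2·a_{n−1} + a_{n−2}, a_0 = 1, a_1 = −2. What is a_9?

−2378

With companion matrix C = [[−2, 1], [1, 0]], [a_n, a_{n−1}]ᵀ = C·[a_{n−1}, a_{n−2}]ᵀ, so [a_9, a_8]ᵀ = C⁸·[a_1, a_0]ᵀ.
C⁸ = [[985, −408], [−408, 169]], giving [a_9, a_8]ᵀ = [[−2378], [985]].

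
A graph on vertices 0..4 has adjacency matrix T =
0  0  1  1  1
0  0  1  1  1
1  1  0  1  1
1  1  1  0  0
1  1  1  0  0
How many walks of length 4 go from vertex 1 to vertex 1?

24

The number of length-4 walks from vertex 1 to vertex 1 is entry (1,1) of T⁴, where T is the adjacency matrix.
T² = [[3, 3, 2, 1, 1], [3, 3, 2, 1, 1], [2, 2, 4, 2, 2], [1, 1, 2, 3, 3], [1, 1, 2, 3, 3]]
T³ = [[4, 4, 8, 8, 8], [4, 4, 8, 8, 8], [8, 8, 8, 8, 8], [8, 8, 8, 4, 4], [8, 8, 8, 4, 4]]
T⁴ = [[24, 24, 24, 16, 16], [24, 24, 24, 16, 16], [24, 24, 32, 24, 24], [16, 16, 24, 24, 24], [16, 16, 24, 24, 24]]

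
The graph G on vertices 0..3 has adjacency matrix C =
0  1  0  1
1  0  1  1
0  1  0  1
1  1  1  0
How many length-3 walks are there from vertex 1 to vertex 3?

The number of length-3 walks from vertex 1 to vertex 3 is entry (1,3) of C³, where C is the adjacency matrix.
C² = [[2, 1, 2, 1], [1, 3, 1, 2], [2, 1, 2, 1], [1, 2, 1, 3]]
C³ = [[2, 5, 2, 5], [5, 4, 5, 5], [2, 5, 2, 5], [5, 5, 5, 4]]

5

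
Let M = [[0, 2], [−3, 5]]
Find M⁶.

tr M = 5 and det M = 6, so the characteristic polynomial is λ² − (5)λ + (6) with roots 2 and 3.
Eigenvectors give P = [[1, 2], [1, 3]] with P⁻¹ = [[3, −2], [−1, 1]], and M = P·diag(2, 3)·P⁻¹.
Then M⁶ = P·diag(64, 729)·P⁻¹ = [[64, 1458], [64, 2187]] · [[3, −2], [−1, 1]] = [[−1266, 1330], [−1995, 2059]].

[[−1266, 1330], [−1995, 2059]]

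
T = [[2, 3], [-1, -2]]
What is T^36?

[[1, 0], [0, 1]]

T² = I (check: tr T = 0 and det T = -1), so T^36 = I since 36 is even.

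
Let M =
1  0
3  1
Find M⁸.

[[1, 0], [24, 1]]

M = I + N where N = [[0, 0], [3, 0]] is strictly lower-triangular, so N² = 0.
(I + N)⁸ = I + 8·N = [[1, 0], [24, 1]].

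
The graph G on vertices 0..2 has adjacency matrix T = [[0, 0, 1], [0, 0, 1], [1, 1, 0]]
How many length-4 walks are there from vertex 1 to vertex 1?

The number of length-4 walks from vertex 1 to vertex 1 is entry (1,1) of T^4, where T is the adjacency matrix.
T^2 = [[1, 1, 0], [1, 1, 0], [0, 0, 2]]
T^3 = [[0, 0, 2], [0, 0, 2], [2, 2, 0]]
T^4 = [[2, 2, 0], [2, 2, 0], [0, 0, 4]]

2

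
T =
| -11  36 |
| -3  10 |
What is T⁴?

[[61, -180], [15, -44]]

tr T = -1 and det T = -2, so the characteristic polynomial is λ² − (-1)λ + (-2) with roots 1 and -2.
Eigenvectors give P = [[3, 4], [1, 1]] with P⁻¹ = [[-1, 4], [1, -3]], and T = P·diag(1, -2)·P⁻¹.
Then T⁴ = P·diag(1, 16)·P⁻¹ = [[3, 64], [1, 16]] · [[-1, 4], [1, -3]] = [[61, -180], [15, -44]].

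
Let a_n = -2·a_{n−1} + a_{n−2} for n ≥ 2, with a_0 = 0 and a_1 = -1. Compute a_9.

With companion matrix T = [[-2, 1], [1, 0]], [a_n, a_{n−1}]ᵀ = T·[a_{n−1}, a_{n−2}]ᵀ, so [a_9, a_8]ᵀ = T⁸·[a_1, a_0]ᵀ.
T⁸ = [[985, -408], [-408, 169]], giving [a_9, a_8]ᵀ = [[-985], [408]].

-985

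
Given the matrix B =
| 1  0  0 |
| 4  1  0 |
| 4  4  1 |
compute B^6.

B = I + N where N = [[0, 0, 0], [4, 0, 0], [4, 4, 0]] is strictly lower-triangular, so N^3 = 0.
(I + N)^6 = I + 6·N + 15·N^2 = [[1, 0, 0], [24, 1, 0], [264, 24, 1]].

[[1, 0, 0], [24, 1, 0], [264, 24, 1]]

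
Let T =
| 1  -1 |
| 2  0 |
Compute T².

[[-1, -1], [2, -2]]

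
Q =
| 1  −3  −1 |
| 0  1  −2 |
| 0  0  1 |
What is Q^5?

[[1, −15, 55], [0, 1, −10], [0, 0, 1]]

Q = I + N where N = [[0, −3, −1], [0, 0, −2], [0, 0, 0]] is strictly upper-triangular, so N^3 = 0.
(I + N)^5 = I + 5·N + 10·N^2 = [[1, −15, 55], [0, 1, −10], [0, 0, 1]].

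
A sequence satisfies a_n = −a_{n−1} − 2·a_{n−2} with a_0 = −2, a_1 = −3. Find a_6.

With companion matrix M = [[−1, −2], [1, 0]], [a_n, a_{n−1}]ᵀ = M·[a_{n−1}, a_{n−2}]ᵀ, so [a_6, a_5]ᵀ = M⁵·[a_1, a_0]ᵀ.
M⁵ = [[−5, 2], [−1, −6]], giving [a_6, a_5]ᵀ = [[11], [15]].

11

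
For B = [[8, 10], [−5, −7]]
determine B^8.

tr B = 1 and det B = −6, so the characteristic polynomial is λ² − (1)λ + (−6) with roots −2 and 3.
Eigenvectors give P = [[−1, 2], [1, −1]] with P⁻¹ = [[1, 2], [1, 1]], and B = P·diag(−2, 3)·P⁻¹.
Then B^8 = P·diag(256, 6561)·P⁻¹ = [[−256, 13122], [256, −6561]] · [[1, 2], [1, 1]] = [[12866, 12610], [−6305, −6049]].

[[12866, 12610], [−6305, −6049]]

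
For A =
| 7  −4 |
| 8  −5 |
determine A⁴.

[[161, −80], [160, −79]]

tr A = 2 and det A = −3, so the characteristic polynomial is λ² − (2)λ + (−3) with roots 3 and −1.
Eigenvectors give P = [[1, −1], [1, −2]] with P⁻¹ = [[2, −1], [1, −1]], and A = P·diag(3, −1)·P⁻¹.
Then A⁴ = P·diag(81, 1)·P⁻¹ = [[81, −1], [81, −2]] · [[2, −1], [1, −1]] = [[161, −80], [160, −79]].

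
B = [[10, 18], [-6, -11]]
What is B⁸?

[[-764, -1530], [510, 1021]]

tr B = -1 and det B = -2, so the characteristic polynomial is λ² − (-1)λ + (-2) with roots 1 and -2.
Eigenvectors give P = [[2, 3], [-1, -2]] with P⁻¹ = [[2, 3], [-1, -2]], and B = P·diag(1, -2)·P⁻¹.
Then B⁸ = P·diag(1, 256)·P⁻¹ = [[2, 768], [-1, -512]] · [[2, 3], [-1, -2]] = [[-764, -1530], [510, 1021]].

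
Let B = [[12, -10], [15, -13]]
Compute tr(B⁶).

793

tr B = -1 and det B = -6, so the characteristic polynomial is λ² − (-1)λ + (-6) with roots -3 and 2.
Eigenvectors give P = [[2, -1], [3, -1]] with P⁻¹ = [[-1, 1], [-3, 2]], and B = P·diag(-3, 2)·P⁻¹.
Then B⁶ = P·diag(729, 64)·P⁻¹ = [[1458, -64], [2187, -64]] · [[-1, 1], [-3, 2]] = [[-1266, 1330], [-1995, 2059]].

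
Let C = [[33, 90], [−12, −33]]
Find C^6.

[[729, 0], [0, 729]]

tr C = 0 and det C = −9, so the characteristic polynomial is λ² − (0)λ + (−9) with roots −3 and 3.
Eigenvectors give P = [[−5, −3], [2, 1]] with P⁻¹ = [[1, 3], [−2, −5]], and C = P·diag(−3, 3)·P⁻¹.
Then C^6 = P·diag(729, 729)·P⁻¹ = [[−3645, −2187], [1458, 729]] · [[1, 3], [−2, −5]] = [[729, 0], [0, 729]].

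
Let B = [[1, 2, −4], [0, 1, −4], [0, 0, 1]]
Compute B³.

[[1, 6, −36], [0, 1, −12], [0, 0, 1]]

B = I + N where N = [[0, 2, −4], [0, 0, −4], [0, 0, 0]] is strictly upper-triangular, so N³ = 0.
(I + N)³ = I + 3·N + 3·N² = [[1, 6, −36], [0, 1, −12], [0, 0, 1]].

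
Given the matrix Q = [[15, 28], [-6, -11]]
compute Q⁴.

tr Q = 4 and det Q = 3, so the characteristic polynomial is λ² − (4)λ + (3) with roots 3 and 1.
Eigenvectors give P = [[7, -2], [-3, 1]] with P⁻¹ = [[1, 2], [3, 7]], and Q = P·diag(3, 1)·P⁻¹.
Then Q⁴ = P·diag(81, 1)·P⁻¹ = [[567, -2], [-243, 1]] · [[1, 2], [3, 7]] = [[561, 1120], [-240, -479]].

[[561, 1120], [-240, -479]]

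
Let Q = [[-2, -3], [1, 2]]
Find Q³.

[[-2, -3], [1, 2]]

Q² = I (check: tr Q = 0 and det Q = -1), so Q³ = Q since 3 is odd.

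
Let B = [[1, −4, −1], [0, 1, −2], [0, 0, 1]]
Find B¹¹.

B = I + N where N = [[0, −4, −1], [0, 0, −2], [0, 0, 0]] is strictly upper-triangular, so N³ = 0.
(I + N)¹¹ = I + 11·N + 55·N² = [[1, −44, 429], [0, 1, −22], [0, 0, 1]].

[[1, −44, 429], [0, 1, −22], [0, 0, 1]]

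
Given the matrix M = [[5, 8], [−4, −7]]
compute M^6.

tr M = −2 and det M = −3, so the characteristic polynomial is λ² − (−2)λ + (−3) with roots 1 and −3.
Eigenvectors give P = [[−2, −1], [1, 1]] with P⁻¹ = [[−1, −1], [1, 2]], and M = P·diag(1, −3)·P⁻¹.
Then M^6 = P·diag(1, 729)·P⁻¹ = [[−2, −729], [1, 729]] · [[−1, −1], [1, 2]] = [[−727, −1456], [728, 1457]].

[[−727, −1456], [728, 1457]]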